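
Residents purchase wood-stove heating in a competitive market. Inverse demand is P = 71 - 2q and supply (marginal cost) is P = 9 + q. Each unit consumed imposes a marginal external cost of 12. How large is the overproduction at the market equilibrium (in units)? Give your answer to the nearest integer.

4 units

Market equilibrium (private): 9 + q = 71 - 2q → q_m = 20.6667.
Social marginal benefit = demand − MEC = 59 - 2q.
Set SMB = MC: 59 - 2q = 9 + q → q* = 16.6667.
Gap = |20.6667 − 16.6667| = 4.0000.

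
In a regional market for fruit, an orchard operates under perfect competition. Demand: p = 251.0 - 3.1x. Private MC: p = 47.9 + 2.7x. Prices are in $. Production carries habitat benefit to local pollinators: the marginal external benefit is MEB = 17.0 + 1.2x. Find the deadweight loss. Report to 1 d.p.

Market equilibrium (private): 47.9 + 2.7x = 251.0 - 3.1x → x_m = 35.0172.
Social marginal cost = private MC − MEB = 30.9 + 1.5x.
Set SMC = demand: 30.9 + 1.5x = 251.0 - 3.1x → x* = 47.8478.
The welfare-loss triangle has base |x_m − x*| and height MEB(x_m) (the vertical gap between SMC and demand is zero at x* and MEB at x_m).
DWL = ½ × 12.8306 × 59.0207 = 378.6355.

DWL = $378.6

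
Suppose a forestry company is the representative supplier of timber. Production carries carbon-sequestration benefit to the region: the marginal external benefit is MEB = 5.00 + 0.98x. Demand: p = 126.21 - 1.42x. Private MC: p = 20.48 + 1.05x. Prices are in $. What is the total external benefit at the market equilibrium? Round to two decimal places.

$1111.87

Market equilibrium (private): 20.48 + 1.05x = 126.21 - 1.42x → x_m = 42.8057.
Total external benefit = ∫₀^{x_m} (5.00 + 0.98x) dx = 5.00×42.8057 + ½×0.98×42.8057² = 1111.8692.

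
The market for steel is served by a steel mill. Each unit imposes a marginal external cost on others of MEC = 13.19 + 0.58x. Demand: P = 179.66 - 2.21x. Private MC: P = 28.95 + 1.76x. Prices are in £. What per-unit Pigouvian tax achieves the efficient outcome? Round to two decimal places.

tax = £30.72 per unit

Social marginal cost = private MC + MEC = 42.14 + 2.34x.
Set SMC = demand: 42.14 + 2.34x = 179.66 - 2.21x → x* = 30.2242.
The Pigouvian tax equals MEC at x*: 13.19 + 0.58×30.2242 = 30.7200.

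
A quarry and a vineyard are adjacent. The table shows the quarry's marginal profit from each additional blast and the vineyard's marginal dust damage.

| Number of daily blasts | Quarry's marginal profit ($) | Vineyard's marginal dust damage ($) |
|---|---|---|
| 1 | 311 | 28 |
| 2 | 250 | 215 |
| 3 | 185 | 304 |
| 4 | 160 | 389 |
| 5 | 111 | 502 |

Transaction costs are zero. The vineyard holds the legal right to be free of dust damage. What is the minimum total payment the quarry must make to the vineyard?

Efficient level: marginal profit ≥ marginal dust damage through level 2, so k* = 2.
With the vineyard holding the right, the quarry must at least compensate total damage at k*: 28 + 215 = 243.

$243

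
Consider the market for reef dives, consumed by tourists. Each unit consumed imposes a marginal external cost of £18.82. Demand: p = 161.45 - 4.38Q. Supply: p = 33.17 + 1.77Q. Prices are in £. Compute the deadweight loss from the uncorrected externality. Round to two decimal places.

DWL = £28.80

Market equilibrium (private): 33.17 + 1.77Q = 161.45 - 4.38Q → Q_m = 20.8585.
Social marginal benefit = demand − MEC = 142.63 - 4.38Q.
Set SMB = MC: 142.63 - 4.38Q = 33.17 + 1.77Q → Q* = 17.7984.
The welfare-loss triangle has base |Q_m − Q*| and height MEC(Q_m) (the vertical gap between SMB and MC is zero at Q* and MEC at Q_m).
DWL = ½ × 3.0601 × 18.8200 = 28.7955.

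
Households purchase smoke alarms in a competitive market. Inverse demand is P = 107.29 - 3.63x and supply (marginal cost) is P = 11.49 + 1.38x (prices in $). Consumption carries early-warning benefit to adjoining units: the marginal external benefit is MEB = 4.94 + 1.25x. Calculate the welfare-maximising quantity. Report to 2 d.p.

Social marginal benefit = demand + MEB = 112.23 - 2.38x.
Set SMB = MC: 112.23 - 2.38x = 11.49 + 1.38x → x* = 26.7926.

x* = 26.79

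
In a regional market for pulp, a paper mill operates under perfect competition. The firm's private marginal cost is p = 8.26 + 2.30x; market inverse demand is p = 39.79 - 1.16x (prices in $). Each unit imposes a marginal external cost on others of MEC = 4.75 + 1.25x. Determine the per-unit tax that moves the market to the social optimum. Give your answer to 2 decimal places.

tax = $11.86 per unit

Social marginal cost = private MC + MEC = 13.01 + 3.55x.
Set SMC = demand: 13.01 + 3.55x = 39.79 - 1.16x → x* = 5.6858.
The Pigouvian tax equals MEC at x*: 4.75 + 1.25×5.6858 = 11.8573.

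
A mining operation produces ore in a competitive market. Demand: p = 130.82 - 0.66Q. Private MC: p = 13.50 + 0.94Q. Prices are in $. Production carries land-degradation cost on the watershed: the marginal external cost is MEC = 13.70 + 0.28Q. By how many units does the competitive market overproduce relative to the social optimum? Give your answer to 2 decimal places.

18.21 units

Market equilibrium (private): 13.50 + 0.94Q = 130.82 - 0.66Q → Q_m = 73.3250.
Social marginal cost = private MC + MEC = 27.20 + 1.22Q.
Set SMC = demand: 27.20 + 1.22Q = 130.82 - 0.66Q → Q* = 55.1170.
Gap = |73.3250 − 55.1170| = 18.2080.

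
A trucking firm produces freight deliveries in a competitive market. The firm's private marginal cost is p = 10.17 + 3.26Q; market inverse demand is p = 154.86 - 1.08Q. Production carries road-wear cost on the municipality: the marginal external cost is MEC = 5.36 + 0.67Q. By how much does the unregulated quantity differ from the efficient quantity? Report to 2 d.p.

Market equilibrium (private): 10.17 + 3.26Q = 154.86 - 1.08Q → Q_m = 33.3387.
Social marginal cost = private MC + MEC = 15.53 + 3.93Q.
Set SMC = demand: 15.53 + 3.93Q = 154.86 - 1.08Q → Q* = 27.8104.
Gap = |33.3387 − 27.8104| = 5.5283.

5.53 units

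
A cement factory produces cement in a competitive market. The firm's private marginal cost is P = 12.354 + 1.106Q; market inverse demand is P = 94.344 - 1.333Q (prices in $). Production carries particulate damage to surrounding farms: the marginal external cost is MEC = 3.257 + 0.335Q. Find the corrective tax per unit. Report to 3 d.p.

tax = $12.765 per unit

Social marginal cost = private MC + MEC = 15.611 + 1.441Q.
Set SMC = demand: 15.611 + 1.441Q = 94.344 - 1.333Q → Q* = 28.3825.
The Pigouvian tax equals MEC at Q*: 3.257 + 0.335×28.3825 = 12.7651.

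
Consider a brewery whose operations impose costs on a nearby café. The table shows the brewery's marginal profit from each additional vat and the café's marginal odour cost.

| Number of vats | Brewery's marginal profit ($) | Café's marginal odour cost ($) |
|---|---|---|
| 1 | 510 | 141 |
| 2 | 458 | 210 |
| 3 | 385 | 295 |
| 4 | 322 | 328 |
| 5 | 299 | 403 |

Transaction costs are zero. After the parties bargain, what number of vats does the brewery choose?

3

Bargaining reaches the level where marginal profit last exceeds marginal odour cost.
That holds through level 3 (385 ≥ 295) but not at 4 (322 < 328).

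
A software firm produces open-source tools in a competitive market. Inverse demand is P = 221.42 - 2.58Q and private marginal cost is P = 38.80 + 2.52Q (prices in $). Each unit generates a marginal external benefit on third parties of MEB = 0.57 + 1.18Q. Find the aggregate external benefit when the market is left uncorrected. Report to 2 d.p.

Market equilibrium (private): 38.80 + 2.52Q = 221.42 - 2.58Q → Q_m = 35.8078.
Total external benefit = ∫₀^{Q_m} (0.57 + 1.18Q) dQ = 0.57×35.8078 + ½×1.18×35.8078² = 776.9076.

$776.91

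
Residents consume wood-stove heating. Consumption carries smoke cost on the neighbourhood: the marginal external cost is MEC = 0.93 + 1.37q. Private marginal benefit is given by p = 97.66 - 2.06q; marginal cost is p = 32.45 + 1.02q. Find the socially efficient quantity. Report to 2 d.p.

q* = 14.44

Social marginal benefit = demand − MEC = 96.73 - 3.43q.
Set SMB = MC: 96.73 - 3.43q = 32.45 + 1.02q → q* = 14.4449.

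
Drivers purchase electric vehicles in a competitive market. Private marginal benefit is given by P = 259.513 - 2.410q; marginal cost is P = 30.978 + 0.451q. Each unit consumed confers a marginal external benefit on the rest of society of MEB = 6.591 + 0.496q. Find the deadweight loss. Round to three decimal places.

Market equilibrium (private): 30.978 + 0.451q = 259.513 - 2.410q → q_m = 79.8794.
Social marginal benefit = demand + MEB = 266.104 - 1.914q.
Set SMB = MC: 266.104 - 1.914q = 30.978 + 0.451q → q* = 99.4190.
Between q* and q_m the wedge SMB − MC runs linearly from 0 to MEB(q_m), so the loss is a triangle.
DWL = ½ × 19.5396 × 46.2112 = 451.4742.

DWL = 451.474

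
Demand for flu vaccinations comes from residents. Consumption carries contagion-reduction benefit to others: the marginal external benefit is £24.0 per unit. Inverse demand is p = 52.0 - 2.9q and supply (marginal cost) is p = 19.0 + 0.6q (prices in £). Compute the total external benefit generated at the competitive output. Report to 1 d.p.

£226.3

Market equilibrium (private): 19.0 + 0.6q = 52.0 - 2.9q → q_m = 9.4286.
Total external benefit = MEB × q_m = 24.0 × 9.4286 = 226.2864.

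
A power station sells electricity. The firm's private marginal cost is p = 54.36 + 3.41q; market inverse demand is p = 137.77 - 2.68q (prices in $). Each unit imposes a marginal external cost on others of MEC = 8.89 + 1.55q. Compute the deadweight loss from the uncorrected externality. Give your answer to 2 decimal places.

Market equilibrium (private): 54.36 + 3.41q = 137.77 - 2.68q → q_m = 13.6962.
Social marginal cost = private MC + MEC = 63.25 + 4.96q.
Set SMC = demand: 63.25 + 4.96q = 137.77 - 2.68q → q* = 9.7539.
The loss is the area between SMC and demand from q* to q_m; with linear curves that's a triangle of height MEC(q_m).
DWL = ½ × 3.9423 × 30.1191 = 59.3693.

DWL = $59.37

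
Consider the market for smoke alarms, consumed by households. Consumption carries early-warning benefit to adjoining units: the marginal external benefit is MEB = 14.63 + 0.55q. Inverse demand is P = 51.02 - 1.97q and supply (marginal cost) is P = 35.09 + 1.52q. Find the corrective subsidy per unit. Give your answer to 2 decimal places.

Social marginal benefit = demand + MEB = 65.65 - 1.42q.
Set SMB = MC: 65.65 - 1.42q = 35.09 + 1.52q → q* = 10.3946.
The Pigouvian subsidy equals MEB at q*: 14.63 + 0.55×10.3946 = 20.3470.

subsidy = 20.35 per unit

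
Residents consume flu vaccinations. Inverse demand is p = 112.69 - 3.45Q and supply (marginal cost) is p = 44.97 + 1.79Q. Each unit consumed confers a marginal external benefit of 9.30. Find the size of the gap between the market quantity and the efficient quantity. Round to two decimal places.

1.77 units

Market equilibrium (private): 44.97 + 1.79Q = 112.69 - 3.45Q → Q_m = 12.9237.
Social marginal benefit = demand + MEB = 121.99 - 3.45Q.
Set SMB = MC: 121.99 - 3.45Q = 44.97 + 1.79Q → Q* = 14.6985.
Gap = |12.9237 − 14.6985| = 1.7748.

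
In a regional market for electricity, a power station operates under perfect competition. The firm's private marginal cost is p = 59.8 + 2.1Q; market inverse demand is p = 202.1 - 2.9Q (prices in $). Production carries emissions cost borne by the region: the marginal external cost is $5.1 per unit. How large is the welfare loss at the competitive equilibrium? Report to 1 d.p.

Market equilibrium (private): 59.8 + 2.1Q = 202.1 - 2.9Q → Q_m = 28.4600.
Social marginal cost = private MC + MEC = 64.9 + 2.1Q.
Set SMC = demand: 64.9 + 2.1Q = 202.1 - 2.9Q → Q* = 27.4400.
Height of the DWL triangle at Q_m is SMC(Q_m) − demand(Q_m) = MEC(Q_m) = 5.1000.
DWL = ½ × 1.0200 × 5.1000 = 2.6010.

DWL = $2.6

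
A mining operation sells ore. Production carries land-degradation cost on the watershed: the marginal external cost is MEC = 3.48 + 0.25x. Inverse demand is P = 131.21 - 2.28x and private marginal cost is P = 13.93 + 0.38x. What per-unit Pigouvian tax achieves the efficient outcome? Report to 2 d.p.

tax = 13.26 per unit

Social marginal cost = private MC + MEC = 17.41 + 0.63x.
Set SMC = demand: 17.41 + 0.63x = 131.21 - 2.28x → x* = 39.1065.
The Pigouvian tax equals MEC at x*: 3.48 + 0.25×39.1065 = 13.2566.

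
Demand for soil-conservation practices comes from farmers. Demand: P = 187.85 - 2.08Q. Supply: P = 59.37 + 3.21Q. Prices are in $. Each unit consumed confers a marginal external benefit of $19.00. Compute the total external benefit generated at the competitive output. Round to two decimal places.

Market equilibrium (private): 59.37 + 3.21Q = 187.85 - 2.08Q → Q_m = 24.2873.
Total external benefit = MEB × Q_m = 19.00 × 24.2873 = 461.4587.

$461.46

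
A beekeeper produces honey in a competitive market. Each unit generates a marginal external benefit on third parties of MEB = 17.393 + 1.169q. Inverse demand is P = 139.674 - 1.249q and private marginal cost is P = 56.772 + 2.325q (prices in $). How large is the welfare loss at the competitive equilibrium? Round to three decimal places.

Market equilibrium (private): 56.772 + 2.325q = 139.674 - 1.249q → q_m = 23.1959.
Social marginal cost = private MC − MEB = 39.379 + 1.156q.
Set SMC = demand: 39.379 + 1.156q = 139.674 - 1.249q → q* = 41.7027.
Height of the DWL triangle at q_m is demand(q_m) − SMC(q_m) = MEB(q_m) = 44.5090.
DWL = ½ × 18.5068 × 44.5090 = 411.8596.

DWL = $411.860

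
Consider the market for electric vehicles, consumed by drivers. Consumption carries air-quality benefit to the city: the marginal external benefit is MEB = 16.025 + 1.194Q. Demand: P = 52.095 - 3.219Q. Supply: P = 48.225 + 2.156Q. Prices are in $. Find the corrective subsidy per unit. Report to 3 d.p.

Social marginal benefit = demand + MEB = 68.120 - 2.025Q.
Set SMB = MC: 68.120 - 2.025Q = 48.225 + 2.156Q → Q* = 4.7584.
The Pigouvian subsidy equals MEB at Q*: 16.025 + 1.194×4.7584 = 21.7065.

subsidy = $21.707 per unit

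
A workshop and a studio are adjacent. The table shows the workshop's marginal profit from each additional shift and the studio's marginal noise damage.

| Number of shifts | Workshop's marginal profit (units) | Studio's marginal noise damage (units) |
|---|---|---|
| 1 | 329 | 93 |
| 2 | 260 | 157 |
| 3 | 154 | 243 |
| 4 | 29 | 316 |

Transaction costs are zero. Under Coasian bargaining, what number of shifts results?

2

Bargaining reaches the level where marginal profit last exceeds marginal noise damage.
That holds through level 2 (260 ≥ 157) but not at 3 (154 < 243).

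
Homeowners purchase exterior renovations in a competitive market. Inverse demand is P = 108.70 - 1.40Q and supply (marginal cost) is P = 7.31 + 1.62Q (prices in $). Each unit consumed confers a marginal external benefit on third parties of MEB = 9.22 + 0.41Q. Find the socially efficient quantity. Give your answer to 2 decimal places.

Social marginal benefit = demand + MEB = 117.92 - 0.99Q.
Set SMB = MC: 117.92 - 0.99Q = 7.31 + 1.62Q → Q* = 42.3793.

Q* = 42.38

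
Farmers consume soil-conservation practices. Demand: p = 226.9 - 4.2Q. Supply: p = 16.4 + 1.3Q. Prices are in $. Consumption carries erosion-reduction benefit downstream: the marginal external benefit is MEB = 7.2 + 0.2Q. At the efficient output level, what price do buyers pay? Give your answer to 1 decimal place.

Social marginal benefit = demand + MEB = 234.1 - 4.0Q.
Set SMB = MC: 234.1 - 4.0Q = 16.4 + 1.3Q → Q* = 41.0755.
Consumer price on the demand curve at Q*: 226.9 − 4.2×41.0755 = 54.3829.

P = $54.4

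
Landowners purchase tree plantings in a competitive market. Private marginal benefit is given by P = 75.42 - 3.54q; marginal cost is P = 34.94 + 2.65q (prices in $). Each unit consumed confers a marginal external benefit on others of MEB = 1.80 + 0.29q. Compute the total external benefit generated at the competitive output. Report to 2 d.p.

Market equilibrium (private): 34.94 + 2.65q = 75.42 - 3.54q → q_m = 6.5396.
Total external benefit = ∫₀^{q_m} (1.80 + 0.29q) dq = 1.80×6.5396 + ½×0.29×6.5396² = 17.9724.

$17.97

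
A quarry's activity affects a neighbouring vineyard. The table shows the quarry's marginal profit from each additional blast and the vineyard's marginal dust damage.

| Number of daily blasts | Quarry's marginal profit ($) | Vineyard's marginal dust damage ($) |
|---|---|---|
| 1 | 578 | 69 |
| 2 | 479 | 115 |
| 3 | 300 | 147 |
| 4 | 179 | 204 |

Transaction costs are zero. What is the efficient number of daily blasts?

Bargaining reaches the level where marginal profit last exceeds marginal dust damage.
That holds through level 3 (300 ≥ 147) but not at 4 (179 < 204).

3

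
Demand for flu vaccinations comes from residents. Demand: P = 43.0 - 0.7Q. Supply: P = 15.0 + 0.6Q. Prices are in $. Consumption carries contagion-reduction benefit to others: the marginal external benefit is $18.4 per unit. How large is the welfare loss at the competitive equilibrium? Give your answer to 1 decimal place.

DWL = $130.2

Market equilibrium (private): 15.0 + 0.6Q = 43.0 - 0.7Q → Q_m = 21.5385.
Social marginal benefit = demand + MEB = 61.4 - 0.7Q.
Set SMB = MC: 61.4 - 0.7Q = 15.0 + 0.6Q → Q* = 35.6923.
The loss is the area between SMB and MC from Q* to Q_m; with linear curves that's a triangle of height MEB(Q_m).
DWL = ½ × 14.1538 × 18.4000 = 130.2150.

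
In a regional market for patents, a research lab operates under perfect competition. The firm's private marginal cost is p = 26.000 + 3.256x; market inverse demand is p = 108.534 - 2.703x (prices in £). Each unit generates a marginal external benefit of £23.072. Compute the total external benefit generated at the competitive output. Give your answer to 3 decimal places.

Market equilibrium (private): 26.000 + 3.256x = 108.534 - 2.703x → x_m = 13.8503.
Total external benefit = MEB × x_m = 23.072 × 13.8503 = 319.5541.

£319.554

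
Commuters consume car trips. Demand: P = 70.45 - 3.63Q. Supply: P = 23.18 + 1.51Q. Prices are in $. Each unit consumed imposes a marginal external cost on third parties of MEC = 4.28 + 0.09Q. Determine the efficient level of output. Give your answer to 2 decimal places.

Social marginal benefit = demand − MEC = 66.17 - 3.72Q.
Set SMB = MC: 66.17 - 3.72Q = 23.18 + 1.51Q → Q* = 8.2199.

Q* = 8.22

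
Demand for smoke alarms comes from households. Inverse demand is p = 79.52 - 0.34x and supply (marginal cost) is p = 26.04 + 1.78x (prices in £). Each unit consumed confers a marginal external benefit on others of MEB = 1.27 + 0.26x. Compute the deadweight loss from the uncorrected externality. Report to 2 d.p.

Market equilibrium (private): 26.04 + 1.78x = 79.52 - 0.34x → x_m = 25.2264.
Social marginal benefit = demand + MEB = 80.79 - 0.08x.
Set SMB = MC: 80.79 - 0.08x = 26.04 + 1.78x → x* = 29.4355.
Height of the DWL triangle at x_m is SMB(x_m) − MC(x_m) = MEB(x_m) = 7.8289.
DWL = ½ × 4.2091 × 7.8289 = 16.4763.

DWL = £16.48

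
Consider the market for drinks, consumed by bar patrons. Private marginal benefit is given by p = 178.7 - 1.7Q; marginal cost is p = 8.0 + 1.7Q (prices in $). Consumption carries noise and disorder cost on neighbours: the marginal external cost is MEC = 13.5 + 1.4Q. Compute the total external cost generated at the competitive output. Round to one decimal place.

$2442.2

Market equilibrium (private): 8.0 + 1.7Q = 178.7 - 1.7Q → Q_m = 50.2059.
Total external cost = ∫₀^{Q_m} (13.5 + 1.4Q) dQ = 13.5×50.2059 + ½×1.4×50.2059² = 2442.2223.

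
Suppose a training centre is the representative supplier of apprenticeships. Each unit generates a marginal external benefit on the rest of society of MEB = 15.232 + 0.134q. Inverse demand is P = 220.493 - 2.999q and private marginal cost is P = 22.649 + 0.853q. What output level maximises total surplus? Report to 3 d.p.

q* = 57.309

Social marginal cost = private MC − MEB = 7.417 + 0.719q.
Set SMC = demand: 7.417 + 0.719q = 220.493 - 2.999q → q* = 57.3093.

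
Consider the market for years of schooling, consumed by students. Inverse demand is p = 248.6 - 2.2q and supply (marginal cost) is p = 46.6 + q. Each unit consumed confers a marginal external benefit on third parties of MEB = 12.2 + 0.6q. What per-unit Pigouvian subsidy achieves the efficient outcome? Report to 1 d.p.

subsidy = 61.6 per unit

Social marginal benefit = demand + MEB = 260.8 - 1.6q.
Set SMB = MC: 260.8 - 1.6q = 46.6 + q → q* = 82.3846.
The Pigouvian subsidy equals MEB at q*: 12.2 + 0.6×82.3846 = 61.6308.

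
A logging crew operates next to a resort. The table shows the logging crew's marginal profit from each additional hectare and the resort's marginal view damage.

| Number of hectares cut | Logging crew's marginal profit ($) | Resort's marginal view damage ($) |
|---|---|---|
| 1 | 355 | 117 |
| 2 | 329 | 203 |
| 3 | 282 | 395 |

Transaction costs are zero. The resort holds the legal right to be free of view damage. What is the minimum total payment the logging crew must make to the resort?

Efficient level: marginal profit ≥ marginal view damage through level 2, so k* = 2.
With the resort holding the right, the logging crew must at least compensate total damage at k*: 117 + 203 = 320.

$320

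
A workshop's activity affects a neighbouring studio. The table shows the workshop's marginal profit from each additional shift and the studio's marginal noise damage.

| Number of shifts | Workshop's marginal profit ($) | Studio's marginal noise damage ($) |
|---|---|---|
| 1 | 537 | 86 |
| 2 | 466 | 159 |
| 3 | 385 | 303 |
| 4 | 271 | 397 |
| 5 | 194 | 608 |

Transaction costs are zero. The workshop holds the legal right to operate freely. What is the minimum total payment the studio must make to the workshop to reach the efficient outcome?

Left alone the workshop would choose level 5 (marginal profit stays positive).
Efficient level: k* = 3 (marginal profit ≥ marginal noise damage through 3).
The studio must at least cover the workshop's forgone profit from cutting 5→3: 271 + 194 = 465.

$465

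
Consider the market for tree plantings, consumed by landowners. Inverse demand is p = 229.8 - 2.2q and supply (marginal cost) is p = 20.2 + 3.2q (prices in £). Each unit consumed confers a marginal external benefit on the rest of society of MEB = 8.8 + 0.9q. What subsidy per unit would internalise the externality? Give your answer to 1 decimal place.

subsidy = £52.5 per unit

Social marginal benefit = demand + MEB = 238.6 - 1.3q.
Set SMB = MC: 238.6 - 1.3q = 20.2 + 3.2q → q* = 48.5333.
The Pigouvian subsidy equals MEB at q*: 8.8 + 0.9×48.5333 = 52.4800.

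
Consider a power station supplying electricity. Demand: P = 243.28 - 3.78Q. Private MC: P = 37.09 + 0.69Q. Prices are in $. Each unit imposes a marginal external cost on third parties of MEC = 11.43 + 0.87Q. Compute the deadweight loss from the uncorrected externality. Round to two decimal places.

Market equilibrium (private): 37.09 + 0.69Q = 243.28 - 3.78Q → Q_m = 46.1275.
Social marginal cost = private MC + MEC = 48.52 + 1.56Q.
Set SMC = demand: 48.52 + 1.56Q = 243.28 - 3.78Q → Q* = 36.4719.
Height of the DWL triangle at Q_m is SMC(Q_m) − demand(Q_m) = MEC(Q_m) = 51.5609.
DWL = ½ × 9.6556 × 51.5609 = 248.9257.

DWL = $248.93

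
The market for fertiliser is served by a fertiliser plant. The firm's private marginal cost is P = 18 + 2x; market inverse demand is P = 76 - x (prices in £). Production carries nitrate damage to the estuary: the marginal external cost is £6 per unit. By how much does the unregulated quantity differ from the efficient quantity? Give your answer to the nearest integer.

2 units

Market equilibrium (private): 18 + 2x = 76 - x → x_m = 19.3333.
Social marginal cost = private MC + MEC = 24 + 2x.
Set SMC = demand: 24 + 2x = 76 - x → x* = 17.3333.
Gap = |19.3333 − 17.3333| = 2.0000.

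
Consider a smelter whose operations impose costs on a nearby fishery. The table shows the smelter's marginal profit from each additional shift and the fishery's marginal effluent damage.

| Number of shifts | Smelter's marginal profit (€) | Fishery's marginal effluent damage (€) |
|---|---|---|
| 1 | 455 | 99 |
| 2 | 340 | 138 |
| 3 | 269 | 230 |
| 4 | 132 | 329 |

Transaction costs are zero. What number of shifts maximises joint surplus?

3

Bargaining reaches the level where marginal profit last exceeds marginal effluent damage.
That holds through level 3 (269 ≥ 230) but not at 4 (132 < 329).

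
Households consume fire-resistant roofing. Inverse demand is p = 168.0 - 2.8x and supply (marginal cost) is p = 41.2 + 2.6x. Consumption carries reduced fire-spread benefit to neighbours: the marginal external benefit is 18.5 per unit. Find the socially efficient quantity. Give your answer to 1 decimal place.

x* = 26.9

Social marginal benefit = demand + MEB = 186.5 - 2.8x.
Set SMB = MC: 186.5 - 2.8x = 41.2 + 2.6x → x* = 26.9074.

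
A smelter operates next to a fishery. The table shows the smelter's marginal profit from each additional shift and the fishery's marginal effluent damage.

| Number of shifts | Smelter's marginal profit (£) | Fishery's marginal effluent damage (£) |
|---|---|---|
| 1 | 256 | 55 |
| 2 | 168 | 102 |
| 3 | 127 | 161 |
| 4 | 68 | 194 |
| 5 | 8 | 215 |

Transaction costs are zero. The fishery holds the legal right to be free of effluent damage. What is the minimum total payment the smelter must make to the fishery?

Efficient level: marginal profit ≥ marginal effluent damage through level 2, so k* = 2.
With the fishery holding the right, the smelter must at least compensate total damage at k*: 55 + 102 = 157.

£157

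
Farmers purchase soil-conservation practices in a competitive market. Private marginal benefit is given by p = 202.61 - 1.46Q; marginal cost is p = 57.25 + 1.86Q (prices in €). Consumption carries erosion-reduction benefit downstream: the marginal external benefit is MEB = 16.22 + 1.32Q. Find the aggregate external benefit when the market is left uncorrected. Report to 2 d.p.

Market equilibrium (private): 57.25 + 1.86Q = 202.61 - 1.46Q → Q_m = 43.7831.
Total external benefit = ∫₀^{Q_m} (16.22 + 1.32Q) dQ = 16.22×43.7831 + ½×1.32×43.7831² = 1975.3554.

€1975.36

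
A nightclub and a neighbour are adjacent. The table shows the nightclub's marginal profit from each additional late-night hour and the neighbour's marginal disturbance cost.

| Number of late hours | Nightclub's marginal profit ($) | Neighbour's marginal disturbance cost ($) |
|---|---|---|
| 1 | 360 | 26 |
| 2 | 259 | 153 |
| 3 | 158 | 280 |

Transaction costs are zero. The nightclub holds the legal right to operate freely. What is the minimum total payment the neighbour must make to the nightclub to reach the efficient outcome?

Left alone the nightclub would choose level 3 (marginal profit stays positive).
Efficient level: k* = 2 (marginal profit ≥ marginal disturbance cost through 2).
The neighbour must at least cover the nightclub's forgone profit from cutting 3→2: 158 = 158.

$158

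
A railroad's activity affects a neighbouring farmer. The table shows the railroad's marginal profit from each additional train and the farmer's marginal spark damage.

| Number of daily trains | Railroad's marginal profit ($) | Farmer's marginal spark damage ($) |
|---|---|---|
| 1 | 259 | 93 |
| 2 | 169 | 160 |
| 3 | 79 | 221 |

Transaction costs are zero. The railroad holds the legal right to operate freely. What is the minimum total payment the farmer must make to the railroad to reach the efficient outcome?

$79

Left alone the railroad would choose level 3 (marginal profit stays positive).
Efficient level: k* = 2 (marginal profit ≥ marginal spark damage through 2).
The farmer must at least cover the railroad's forgone profit from cutting 3→2: 79 = 79.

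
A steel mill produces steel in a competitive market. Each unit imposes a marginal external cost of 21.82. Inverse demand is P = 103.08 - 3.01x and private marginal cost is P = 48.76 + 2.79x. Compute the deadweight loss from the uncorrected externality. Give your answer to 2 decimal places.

DWL = 41.04

Market equilibrium (private): 48.76 + 2.79x = 103.08 - 3.01x → x_m = 9.3655.
Social marginal cost = private MC + MEC = 70.58 + 2.79x.
Set SMC = demand: 70.58 + 2.79x = 103.08 - 3.01x → x* = 5.6034.
Height of the DWL triangle at x_m is SMC(x_m) − demand(x_m) = MEC(x_m) = 21.8200.
DWL = ½ × 3.7621 × 21.8200 = 41.0445.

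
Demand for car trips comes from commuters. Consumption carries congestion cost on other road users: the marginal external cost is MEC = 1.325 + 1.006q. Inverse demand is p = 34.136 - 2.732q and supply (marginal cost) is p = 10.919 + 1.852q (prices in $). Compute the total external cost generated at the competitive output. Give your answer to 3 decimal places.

Market equilibrium (private): 10.919 + 1.852q = 34.136 - 2.732q → q_m = 5.0648.
Total external cost = ∫₀^{q_m} (1.325 + 1.006q) dq = 1.325×5.0648 + ½×1.006×5.0648² = 19.6139.

$19.614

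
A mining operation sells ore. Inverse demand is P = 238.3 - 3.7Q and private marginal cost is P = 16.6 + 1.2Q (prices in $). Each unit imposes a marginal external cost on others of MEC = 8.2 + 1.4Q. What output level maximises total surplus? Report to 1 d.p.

Social marginal cost = private MC + MEC = 24.8 + 2.6Q.
Set SMC = demand: 24.8 + 2.6Q = 238.3 - 3.7Q → Q* = 33.8889.

Q* = 33.9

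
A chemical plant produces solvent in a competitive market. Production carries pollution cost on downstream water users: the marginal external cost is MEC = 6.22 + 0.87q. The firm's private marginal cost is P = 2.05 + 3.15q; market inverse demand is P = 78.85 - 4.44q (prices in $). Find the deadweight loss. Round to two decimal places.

DWL = $13.34

Market equilibrium (private): 2.05 + 3.15q = 78.85 - 4.44q → q_m = 10.1186.
Social marginal cost = private MC + MEC = 8.27 + 4.02q.
Set SMC = demand: 8.27 + 4.02q = 78.85 - 4.44q → q* = 8.3428.
The loss is the area between SMC and demand from q* to q_m; with linear curves that's a triangle of height MEC(q_m).
DWL = ½ × 1.7758 × 15.0232 = 13.3391.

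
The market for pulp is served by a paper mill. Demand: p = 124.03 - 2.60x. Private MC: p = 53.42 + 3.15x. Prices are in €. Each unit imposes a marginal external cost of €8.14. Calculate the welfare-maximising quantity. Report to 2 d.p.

x* = 10.86

Social marginal cost = private MC + MEC = 61.56 + 3.15x.
Set SMC = demand: 61.56 + 3.15x = 124.03 - 2.60x → x* = 10.8643.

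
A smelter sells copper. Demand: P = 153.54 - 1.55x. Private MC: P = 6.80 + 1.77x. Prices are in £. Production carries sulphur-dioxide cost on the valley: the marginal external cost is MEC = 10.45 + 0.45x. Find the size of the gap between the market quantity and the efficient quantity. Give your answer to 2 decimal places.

Market equilibrium (private): 6.80 + 1.77x = 153.54 - 1.55x → x_m = 44.1988.
Social marginal cost = private MC + MEC = 17.25 + 2.22x.
Set SMC = demand: 17.25 + 2.22x = 153.54 - 1.55x → x* = 36.1512.
Gap = |44.1988 − 36.1512| = 8.0476.

8.05 units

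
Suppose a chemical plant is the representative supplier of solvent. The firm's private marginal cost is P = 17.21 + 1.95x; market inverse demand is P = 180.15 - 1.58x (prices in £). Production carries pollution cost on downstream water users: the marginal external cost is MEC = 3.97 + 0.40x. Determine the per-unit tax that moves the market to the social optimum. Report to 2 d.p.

tax = £20.15 per unit

Social marginal cost = private MC + MEC = 21.18 + 2.35x.
Set SMC = demand: 21.18 + 2.35x = 180.15 - 1.58x → x* = 40.4504.
The Pigouvian tax equals MEC at x*: 3.97 + 0.40×40.4504 = 20.1502.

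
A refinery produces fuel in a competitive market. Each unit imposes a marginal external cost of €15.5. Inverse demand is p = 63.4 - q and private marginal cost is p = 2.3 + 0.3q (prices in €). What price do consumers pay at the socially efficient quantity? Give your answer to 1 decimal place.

Social marginal cost = private MC + MEC = 17.8 + 0.3q.
Set SMC = demand: 17.8 + 0.3q = 63.4 - q → q* = 35.0769.
Consumer price on the demand curve at q*: 63.4 − 1.0×35.0769 = 28.3231.

P = €28.3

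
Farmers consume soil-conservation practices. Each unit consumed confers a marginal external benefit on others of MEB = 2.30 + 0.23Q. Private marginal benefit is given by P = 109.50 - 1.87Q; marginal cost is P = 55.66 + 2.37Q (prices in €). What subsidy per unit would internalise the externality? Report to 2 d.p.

Social marginal benefit = demand + MEB = 111.80 - 1.64Q.
Set SMB = MC: 111.80 - 1.64Q = 55.66 + 2.37Q → Q* = 14.0000.
The Pigouvian subsidy equals MEB at Q*: 2.30 + 0.23×14.0000 = 5.5200.

subsidy = €5.52 per unit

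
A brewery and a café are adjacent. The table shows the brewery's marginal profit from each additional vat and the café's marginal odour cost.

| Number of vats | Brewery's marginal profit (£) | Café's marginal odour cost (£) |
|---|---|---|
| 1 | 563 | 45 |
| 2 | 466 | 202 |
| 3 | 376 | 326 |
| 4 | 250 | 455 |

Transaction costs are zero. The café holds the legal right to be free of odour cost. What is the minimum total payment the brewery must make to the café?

£573

Efficient level: marginal profit ≥ marginal odour cost through level 3, so k* = 3.
With the café holding the right, the brewery must at least compensate total damage at k*: 45 + 202 + 326 = 573.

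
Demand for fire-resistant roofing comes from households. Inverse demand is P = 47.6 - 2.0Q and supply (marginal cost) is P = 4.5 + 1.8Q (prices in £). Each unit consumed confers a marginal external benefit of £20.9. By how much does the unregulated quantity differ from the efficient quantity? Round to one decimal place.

Market equilibrium (private): 4.5 + 1.8Q = 47.6 - 2.0Q → Q_m = 11.3421.
Social marginal benefit = demand + MEB = 68.5 - 2.0Q.
Set SMB = MC: 68.5 - 2.0Q = 4.5 + 1.8Q → Q* = 16.8421.
Gap = |11.3421 − 16.8421| = 5.5000.

5.5 units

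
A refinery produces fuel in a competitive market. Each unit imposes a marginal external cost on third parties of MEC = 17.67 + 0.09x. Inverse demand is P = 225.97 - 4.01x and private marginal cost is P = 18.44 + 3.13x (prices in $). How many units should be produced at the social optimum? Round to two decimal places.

x* = 26.26

Social marginal cost = private MC + MEC = 36.11 + 3.22x.
Set SMC = demand: 36.11 + 3.22x = 225.97 - 4.01x → x* = 26.2600.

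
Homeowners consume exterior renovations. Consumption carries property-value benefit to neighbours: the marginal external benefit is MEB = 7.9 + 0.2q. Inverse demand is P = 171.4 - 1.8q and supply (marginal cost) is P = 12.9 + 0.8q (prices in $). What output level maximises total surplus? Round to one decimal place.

Social marginal benefit = demand + MEB = 179.3 - 1.6q.
Set SMB = MC: 179.3 - 1.6q = 12.9 + 0.8q → q* = 69.3333.

q* = 69.3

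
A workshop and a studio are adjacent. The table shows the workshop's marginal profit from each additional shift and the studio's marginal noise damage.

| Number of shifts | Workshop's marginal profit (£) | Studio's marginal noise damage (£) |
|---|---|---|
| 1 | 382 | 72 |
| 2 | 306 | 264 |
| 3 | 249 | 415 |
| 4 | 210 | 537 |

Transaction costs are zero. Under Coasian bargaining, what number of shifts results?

Bargaining reaches the level where marginal profit last exceeds marginal noise damage.
That holds through level 2 (306 ≥ 264) but not at 3 (249 < 415).

2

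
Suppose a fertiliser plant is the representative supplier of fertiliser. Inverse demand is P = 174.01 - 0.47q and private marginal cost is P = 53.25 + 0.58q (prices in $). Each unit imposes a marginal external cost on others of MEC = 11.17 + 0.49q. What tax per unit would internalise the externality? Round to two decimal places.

Social marginal cost = private MC + MEC = 64.42 + 1.07q.
Set SMC = demand: 64.42 + 1.07q = 174.01 - 0.47q → q* = 71.1623.
The Pigouvian tax equals MEC at q*: 11.17 + 0.49×71.1623 = 46.0395.

tax = $46.04 per unit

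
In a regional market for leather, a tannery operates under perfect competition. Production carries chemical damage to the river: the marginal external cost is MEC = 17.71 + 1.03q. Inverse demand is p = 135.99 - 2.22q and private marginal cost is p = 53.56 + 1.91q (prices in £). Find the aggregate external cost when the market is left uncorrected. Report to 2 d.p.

£558.62

Market equilibrium (private): 53.56 + 1.91q = 135.99 - 2.22q → q_m = 19.9588.
Total external cost = ∫₀^{q_m} (17.71 + 1.03q) dq = 17.71×19.9588 + ½×1.03×19.9588² = 558.6225.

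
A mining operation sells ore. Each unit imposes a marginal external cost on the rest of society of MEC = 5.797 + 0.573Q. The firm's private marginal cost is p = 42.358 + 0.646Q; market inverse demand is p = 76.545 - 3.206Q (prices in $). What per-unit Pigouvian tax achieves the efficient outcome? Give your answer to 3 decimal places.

tax = $9.473 per unit

Social marginal cost = private MC + MEC = 48.155 + 1.219Q.
Set SMC = demand: 48.155 + 1.219Q = 76.545 - 3.206Q → Q* = 6.4158.
The Pigouvian tax equals MEC at Q*: 5.797 + 0.573×6.4158 = 9.4733.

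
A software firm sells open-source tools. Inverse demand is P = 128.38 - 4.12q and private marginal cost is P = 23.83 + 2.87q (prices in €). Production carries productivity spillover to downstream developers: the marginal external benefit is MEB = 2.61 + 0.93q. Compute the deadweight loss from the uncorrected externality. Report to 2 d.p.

Market equilibrium (private): 23.83 + 2.87q = 128.38 - 4.12q → q_m = 14.9571.
Social marginal cost = private MC − MEB = 21.22 + 1.94q.
Set SMC = demand: 21.22 + 1.94q = 128.38 - 4.12q → q* = 17.6832.
The loss is the area between SMC and demand from q* to q_m; with linear curves that's a triangle of height MEB(q_m).
DWL = ½ × 2.7261 × 16.5201 = 22.5177.

DWL = €22.52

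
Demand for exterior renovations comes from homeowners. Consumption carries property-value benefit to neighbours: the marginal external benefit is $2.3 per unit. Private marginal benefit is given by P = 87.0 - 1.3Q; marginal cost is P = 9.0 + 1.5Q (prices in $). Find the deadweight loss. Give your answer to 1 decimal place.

DWL = $0.9

Market equilibrium (private): 9.0 + 1.5Q = 87.0 - 1.3Q → Q_m = 27.8571.
Social marginal benefit = demand + MEB = 89.3 - 1.3Q.
Set SMB = MC: 89.3 - 1.3Q = 9.0 + 1.5Q → Q* = 28.6786.
The loss is the area between SMB and MC from Q* to Q_m; with linear curves that's a triangle of height MEB(Q_m).
DWL = ½ × 0.8215 × 2.3000 = 0.9447.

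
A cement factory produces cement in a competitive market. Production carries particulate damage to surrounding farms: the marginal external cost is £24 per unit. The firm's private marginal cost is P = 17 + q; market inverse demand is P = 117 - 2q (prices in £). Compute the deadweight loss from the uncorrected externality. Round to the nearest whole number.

DWL = £96

Market equilibrium (private): 17 + q = 117 - 2q → q_m = 33.3333.
Social marginal cost = private MC + MEC = 41 + q.
Set SMC = demand: 41 + q = 117 - 2q → q* = 25.3333.
Height of the DWL triangle at q_m is SMC(q_m) − demand(q_m) = MEC(q_m) = 24.0000.
DWL = ½ × 8.0000 × 24.0000 = 96.0000.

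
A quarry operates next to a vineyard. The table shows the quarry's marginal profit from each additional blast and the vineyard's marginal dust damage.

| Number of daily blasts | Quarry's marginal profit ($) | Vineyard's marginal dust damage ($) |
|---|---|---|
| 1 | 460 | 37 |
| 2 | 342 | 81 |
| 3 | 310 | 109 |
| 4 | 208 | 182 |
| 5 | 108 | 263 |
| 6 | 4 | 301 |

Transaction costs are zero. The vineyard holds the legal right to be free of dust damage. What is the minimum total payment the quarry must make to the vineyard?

$409

Efficient level: marginal profit ≥ marginal dust damage through level 4, so k* = 4.
With the vineyard holding the right, the quarry must at least compensate total damage at k*: 37 + 81 + 109 + 182 = 409.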